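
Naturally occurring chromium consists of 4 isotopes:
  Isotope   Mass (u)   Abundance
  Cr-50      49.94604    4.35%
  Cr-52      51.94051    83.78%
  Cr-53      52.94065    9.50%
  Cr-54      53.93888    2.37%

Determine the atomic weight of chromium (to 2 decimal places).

Weight each isotope mass by its fractional abundance: 0.0435 × 49.94604 + 0.8378 × 51.94051 + 0.0950 × 52.94065 + 0.0237 × 53.93888
= 2.172653 + 43.515759 + 5.029362 + 1.278351 = 51.996125 u

52.00 u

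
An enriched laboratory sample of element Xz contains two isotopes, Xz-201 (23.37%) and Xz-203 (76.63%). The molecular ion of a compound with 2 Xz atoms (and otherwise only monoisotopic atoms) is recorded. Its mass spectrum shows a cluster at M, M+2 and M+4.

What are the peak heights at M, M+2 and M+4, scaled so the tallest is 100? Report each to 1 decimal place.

9.3 : 61.0 : 100.0

Each Xz atom is independently Xz-201 (p = 0.2337) or Xz-203 (q = 0.7663); the cluster is the binomial expansion (p + q)^2.
P(M) = 0.2337^2 = 0.054616
P(M+2) = 2 × 0.2337^1 × 0.7663^1 = 0.358169
P(M+4) = 0.7663^2 = 0.587216
The M+4 peak is largest (0.587216); scaling to 100 gives 9.3 : 61.0 : 100.0.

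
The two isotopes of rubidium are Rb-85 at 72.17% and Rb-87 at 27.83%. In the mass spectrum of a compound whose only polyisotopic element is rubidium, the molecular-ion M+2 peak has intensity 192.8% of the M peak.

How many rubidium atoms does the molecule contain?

The M+2/M ratio from n Rb atoms is n · q/p = n · 0.2783/0.7217.
n = 1.928 × 0.7217/0.2783 = 5.00 ≈ 5

5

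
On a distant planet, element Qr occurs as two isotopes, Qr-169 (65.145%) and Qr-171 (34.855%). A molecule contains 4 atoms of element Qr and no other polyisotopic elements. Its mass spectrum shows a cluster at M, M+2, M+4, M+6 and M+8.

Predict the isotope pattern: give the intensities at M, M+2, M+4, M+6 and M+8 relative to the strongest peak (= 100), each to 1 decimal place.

46.7 : 100.0 : 80.3 : 28.6 : 3.8

The 4 Qr atoms are independent, so intensities follow the terms of (0.65145 + 0.34855)^4.
P(M) = 0.65145^4 = 0.180104
P(M+2) = 4 × 0.65145^3 × 0.34855^1 = 0.385450
P(M+4) = 6 × 0.65145^2 × 0.34855^2 = 0.309345
P(M+6) = 4 × 0.65145^1 × 0.34855^3 = 0.110341
P(M+8) = 0.34855^4 = 0.014759
The M+2 peak is largest (0.385450); scaling to 100 gives 46.7 : 100.0 : 80.3 : 28.6 : 3.8.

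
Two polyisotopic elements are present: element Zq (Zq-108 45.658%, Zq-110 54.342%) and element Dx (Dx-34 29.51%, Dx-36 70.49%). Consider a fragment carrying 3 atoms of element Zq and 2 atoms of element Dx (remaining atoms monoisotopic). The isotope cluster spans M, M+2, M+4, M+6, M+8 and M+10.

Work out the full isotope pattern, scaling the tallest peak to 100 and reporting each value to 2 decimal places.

2.36 : 19.71 : 63.77 : 100.00 : 76.25 : 22.71

Element Zq pattern (n=3): 0.09518109 : 0.33985263 : 0.40449148 : 0.1604748
Element Dx pattern (n=2): 0.08708401 : 0.41603198 : 0.49688401
Convolve the two distributions (both contribute in 2-u steps):
  M: 0.09518109×0.08708401 = 0.008289
  M+2: 0.09518109×0.41603198 + 0.33985263×0.08708401 = 0.069194
  M+4: 0.09518109×0.49688401 + 0.33985263×0.41603198 + 0.40449148×0.08708401 = 0.223908
  M+6: 0.33985263×0.49688401 + 0.40449148×0.41603198 + 0.1604748×0.08708401 = 0.351124
  M+8: 0.40449148×0.49688401 + 0.1604748×0.41603198 = 0.267748
  M+10: 0.1604748×0.49688401 = 0.079737
Scale to base peak (0.351124) = 100: 2.36 : 19.71 : 63.77 : 100.00 : 76.25 : 22.71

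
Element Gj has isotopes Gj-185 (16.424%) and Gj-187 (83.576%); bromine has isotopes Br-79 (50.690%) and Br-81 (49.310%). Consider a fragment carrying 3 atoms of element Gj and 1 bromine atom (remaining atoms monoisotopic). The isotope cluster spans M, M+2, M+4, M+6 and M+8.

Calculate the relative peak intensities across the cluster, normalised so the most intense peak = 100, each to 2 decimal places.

Element Gj pattern (n=3): 0.00443034 : 0.06763332 : 0.34416235 : 0.583774
Bromine pattern (n=1): 0.5069 : 0.4931
Convolve the two distributions (both contribute in 2-u steps):
  M: 0.00443034×0.5069 = 0.002246
  M+2: 0.00443034×0.4931 + 0.06763332×0.5069 = 0.036468
  M+4: 0.06763332×0.4931 + 0.34416235×0.5069 = 0.207806
  M+6: 0.34416235×0.4931 + 0.583774×0.5069 = 0.465621
  M+8: 0.583774×0.4931 = 0.287859
Scale to base peak (0.465621) = 100: 0.48 : 7.83 : 44.63 : 100.00 : 61.82

0.48 : 7.83 : 44.63 : 100.00 : 61.82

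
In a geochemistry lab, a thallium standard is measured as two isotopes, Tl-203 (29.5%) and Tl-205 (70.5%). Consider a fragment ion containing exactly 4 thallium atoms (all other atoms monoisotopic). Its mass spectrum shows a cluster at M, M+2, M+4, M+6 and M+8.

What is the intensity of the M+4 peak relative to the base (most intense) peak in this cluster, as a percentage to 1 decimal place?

62.8%

(0.295 + 0.705)^4 gives M 0.0076, M+2 0.0724, M+4 0.2595, M+6 0.4135, M+8 0.2470; the largest is M+6.
P(M+6) = C(4,3) × 0.295^1 × 0.705^3 = 4 × 0.2950 × 0.35040263 = 0.413475 (base)
P(M+4) = C(4,2) × 0.295^2 × 0.705^2 = 6 × 0.087025 × 0.497025 = 0.259522
Relative intensity = 0.259522 / 0.413475 × 100 = 62.8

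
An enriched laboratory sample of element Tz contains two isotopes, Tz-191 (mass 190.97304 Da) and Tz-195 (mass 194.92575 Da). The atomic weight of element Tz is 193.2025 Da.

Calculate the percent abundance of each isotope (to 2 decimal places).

Tz-191: 43.60%, Tz-195: 56.40%

With x = fraction of Tz-191 (so Tz-195 is 1 − x):
190.97304·x + 194.92575·(1 − x) = 193.2025
(190.97304 − 194.92575)·x = 193.2025 − 194.92575
x = -1.72325 / -3.95271 = 0.43597 → 43.60% Tz-191, 56.40% Tz-195.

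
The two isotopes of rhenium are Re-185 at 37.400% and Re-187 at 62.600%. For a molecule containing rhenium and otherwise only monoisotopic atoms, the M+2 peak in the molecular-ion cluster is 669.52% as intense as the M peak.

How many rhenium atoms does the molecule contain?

With n Re atoms, P(M+2)/P(M) = C(n,1)·p^(n−1)q / p^n = n·q/p = n · 0.62600/0.37400.
n = 6.6952 × 0.37400/0.62600 = 4.00 ≈ 4

4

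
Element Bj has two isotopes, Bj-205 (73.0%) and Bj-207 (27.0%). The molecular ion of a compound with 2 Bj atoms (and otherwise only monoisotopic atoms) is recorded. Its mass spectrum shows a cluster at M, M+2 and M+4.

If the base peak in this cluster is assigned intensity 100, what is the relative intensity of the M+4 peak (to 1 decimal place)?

(0.730 + 0.270)^2 gives M 0.5329, M+2 0.3942, M+4 0.0729; the largest is M.
P(M) = C(2,0) × 0.730^2 × 0.270^0 = 1 × 0.5329 × 1.0000 = 0.532900 (base)
P(M+4) = C(2,2) × 0.730^0 × 0.270^2 = 1 × 1.0000 × 0.0729 = 0.072900
Relative intensity = 0.072900 / 0.532900 × 100 = 13.7

13.7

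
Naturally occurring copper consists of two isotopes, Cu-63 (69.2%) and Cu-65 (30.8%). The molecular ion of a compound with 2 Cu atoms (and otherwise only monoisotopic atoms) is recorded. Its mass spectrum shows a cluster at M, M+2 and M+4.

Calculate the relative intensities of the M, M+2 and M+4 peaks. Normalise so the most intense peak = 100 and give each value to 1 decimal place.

100.0 : 89.0 : 19.8

The 2 Cu atoms are independent, so intensities follow the terms of (0.692 + 0.308)^2.
P(M) = 0.692^2 = 0.478864
P(M+2) = 2 × 0.692^1 × 0.308^1 = 0.426272
P(M+4) = 0.308^2 = 0.094864
The M peak is largest (0.478864); scaling to 100 gives 100.0 : 89.0 : 19.8.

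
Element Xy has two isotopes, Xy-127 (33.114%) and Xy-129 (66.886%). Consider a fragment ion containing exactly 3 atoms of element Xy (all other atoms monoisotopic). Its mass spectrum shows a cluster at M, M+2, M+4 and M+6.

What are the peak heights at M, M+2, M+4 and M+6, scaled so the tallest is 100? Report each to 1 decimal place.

Expanding (0.33114 + 0.66886)^3:
P(M) = 0.33114^3 = 0.036311
P(M+2) = 3 × 0.33114^2 × 0.66886^1 = 0.220029
P(M+4) = 3 × 0.33114^1 × 0.66886^2 = 0.444430
P(M+6) = 0.66886^3 = 0.299230
The M+4 peak is largest (0.444430); scaling to 100 gives 8.2 : 49.5 : 100.0 : 67.3.

8.2 : 49.5 : 100.0 : 67.3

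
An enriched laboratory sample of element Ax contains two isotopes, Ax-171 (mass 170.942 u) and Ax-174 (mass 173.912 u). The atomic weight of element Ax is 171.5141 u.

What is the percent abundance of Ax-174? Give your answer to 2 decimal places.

With x = fraction of Ax-171 (so Ax-174 is 1 − x):
170.942·x + 173.912·(1 − x) = 171.5141
(170.942 − 173.912)·x = 171.5141 − 173.912
x = -2.3979 / -2.970 = 0.80737 → 80.74% Ax-171, 19.26% Ax-174.

19.26%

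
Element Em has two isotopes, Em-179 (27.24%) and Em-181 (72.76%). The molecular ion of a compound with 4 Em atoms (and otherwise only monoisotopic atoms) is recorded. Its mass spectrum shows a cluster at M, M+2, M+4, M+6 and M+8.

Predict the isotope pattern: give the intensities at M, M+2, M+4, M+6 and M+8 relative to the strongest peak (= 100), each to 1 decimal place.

Each Em atom is independently Em-179 (p = 0.2724) or Em-181 (q = 0.7276); the cluster is the binomial expansion (p + q)^4.
P(M) = 0.2724^4 = 0.005506
P(M+2) = 4 × 0.2724^3 × 0.7276^1 = 0.058827
P(M+4) = 6 × 0.2724^2 × 0.7276^2 = 0.235695
P(M+6) = 4 × 0.2724^1 × 0.7276^3 = 0.419706
P(M+8) = 0.7276^4 = 0.280266
The M+6 peak is largest (0.419706); scaling to 100 gives 1.3 : 14.0 : 56.2 : 100.0 : 66.8.

1.3 : 14.0 : 56.2 : 100.0 : 66.8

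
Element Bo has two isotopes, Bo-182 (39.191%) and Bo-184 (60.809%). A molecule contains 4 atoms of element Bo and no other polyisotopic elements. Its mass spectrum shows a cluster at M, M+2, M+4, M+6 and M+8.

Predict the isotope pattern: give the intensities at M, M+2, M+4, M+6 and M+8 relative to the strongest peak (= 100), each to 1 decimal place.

6.7 : 41.5 : 96.7 : 100.0 : 38.8

Expanding (0.39191 + 0.60809)^4:
P(M) = 0.39191^4 = 0.023591
P(M+2) = 4 × 0.39191^3 × 0.60809^1 = 0.146415
P(M+4) = 6 × 0.39191^2 × 0.60809^2 = 0.340769
P(M+6) = 4 × 0.39191^1 × 0.60809^3 = 0.352493
P(M+8) = 0.60809^4 = 0.136732
The M+6 peak is largest (0.352493); scaling to 100 gives 6.7 : 41.5 : 96.7 : 100.0 : 38.8.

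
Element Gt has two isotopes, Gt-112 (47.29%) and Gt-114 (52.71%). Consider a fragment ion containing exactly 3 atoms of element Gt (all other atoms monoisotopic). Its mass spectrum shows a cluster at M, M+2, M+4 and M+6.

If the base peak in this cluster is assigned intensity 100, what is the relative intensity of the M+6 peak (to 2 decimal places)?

Binomial terms of (0.4729 + 0.5271)^3: M 0.1058, M+2 0.3536, M+4 0.3942, M+6 0.1464 → M+4 is the base peak.
P(M+4) = C(3,2) × 0.4729^1 × 0.5271^2 = 3 × 0.4729 × 0.27783441 = 0.394164 (base)
P(M+6) = C(3,3) × 0.4729^0 × 0.5271^3 = 1 × 1.0000 × 0.14644652 = 0.146447
Relative intensity = 0.146447 / 0.394164 × 100 = 37.15

37.15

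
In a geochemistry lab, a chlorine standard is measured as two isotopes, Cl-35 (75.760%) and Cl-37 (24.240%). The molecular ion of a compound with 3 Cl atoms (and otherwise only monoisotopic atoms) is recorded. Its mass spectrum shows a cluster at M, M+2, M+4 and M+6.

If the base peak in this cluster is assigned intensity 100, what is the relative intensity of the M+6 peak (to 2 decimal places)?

3.28

Binomial terms of (0.75760 + 0.24240)^3: M 0.4348, M+2 0.4174, M+4 0.1335, M+6 0.0142 → M is the base peak.
P(M) = C(3,0) × 0.75760^3 × 0.24240^0 = 1 × 0.4348304 × 1.0000 = 0.434830 (base)
P(M+6) = C(3,3) × 0.75760^0 × 0.24240^3 = 1 × 1.0000 × 0.01424288 = 0.014243
Relative intensity = 0.014243 / 0.434830 × 100 = 3.28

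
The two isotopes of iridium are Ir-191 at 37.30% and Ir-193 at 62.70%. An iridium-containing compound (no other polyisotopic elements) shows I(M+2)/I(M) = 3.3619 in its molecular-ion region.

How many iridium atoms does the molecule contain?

For n independent Ir atoms, I(M+2)/I(M) = n · (abundance Ir-193) / (abundance Ir-191) = n · 0.6270/0.3730.
n = 3.3619 × 0.3730/0.6270 = 2.00 ≈ 2

2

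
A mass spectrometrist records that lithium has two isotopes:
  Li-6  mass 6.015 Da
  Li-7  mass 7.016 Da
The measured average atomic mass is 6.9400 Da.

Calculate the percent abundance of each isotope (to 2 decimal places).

Li-6: 7.59%, Li-7: 92.41%

Writing the weighted mean with unknown fraction x of Li-6:
6.015·x + 7.016·(1 − x) = 6.9400
(6.015 − 7.016)·x = 6.9400 − 7.016
x = -0.0760 / -1.001 = 0.07592 → 7.59% Li-6, 92.41% Li-7.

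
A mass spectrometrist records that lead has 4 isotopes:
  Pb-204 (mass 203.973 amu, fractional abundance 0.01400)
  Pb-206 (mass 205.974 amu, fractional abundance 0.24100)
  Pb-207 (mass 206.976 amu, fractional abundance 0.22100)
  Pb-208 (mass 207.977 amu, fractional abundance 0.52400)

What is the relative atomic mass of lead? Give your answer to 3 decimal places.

207.217 amu

Weight each isotope mass by its fractional abundance: 0.01400 × 203.973 + 0.24100 × 205.974 + 0.22100 × 206.976 + 0.52400 × 207.977
= 2.8556 + 49.6397 + 45.7417 + 108.9799 = 207.2169 amu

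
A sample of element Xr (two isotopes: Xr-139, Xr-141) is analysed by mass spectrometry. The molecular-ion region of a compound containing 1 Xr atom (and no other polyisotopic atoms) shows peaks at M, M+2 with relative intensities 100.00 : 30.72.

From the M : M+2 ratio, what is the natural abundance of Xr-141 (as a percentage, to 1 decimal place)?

23.5%

Write p for the Xr-139 fraction. I(M+2)/I(M) = [C(1,1)·p^0·(1−p)] / p^1 = 1·(1−p)/p = 30.72/100.00 = 0.3072
(1−p)/p = 0.3072/1 = 0.3072  ⇒  p = 1/(1 + 0.3072) = 0.7650
Xr-139: 76.5%, Xr-141: 23.5%.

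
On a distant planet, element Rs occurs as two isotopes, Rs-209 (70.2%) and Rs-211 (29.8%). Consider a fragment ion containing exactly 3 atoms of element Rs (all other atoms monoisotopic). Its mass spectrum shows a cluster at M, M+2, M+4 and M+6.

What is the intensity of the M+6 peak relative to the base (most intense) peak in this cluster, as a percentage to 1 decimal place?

Binomial terms of (0.702 + 0.298)^3: M 0.3459, M+2 0.4406, M+4 0.1870, M+6 0.0265 → M+2 is the base peak.
P(M+2) = C(3,1) × 0.702^2 × 0.298^1 = 3 × 0.492804 × 0.2980 = 0.440567 (base)
P(M+6) = C(3,3) × 0.702^0 × 0.298^3 = 1 × 1.0000 × 0.02646359 = 0.026464
Relative intensity = 0.026464 / 0.440567 × 100 = 6.0

6.0%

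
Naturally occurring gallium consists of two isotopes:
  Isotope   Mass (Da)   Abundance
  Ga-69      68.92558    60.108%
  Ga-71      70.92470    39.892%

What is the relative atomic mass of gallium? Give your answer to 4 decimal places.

Weight each isotope mass by its fractional abundance: 0.60108 × 68.92558 + 0.39892 × 70.92470
= 41.429788 + 28.293281 = 69.723069 Da

69.7231 Da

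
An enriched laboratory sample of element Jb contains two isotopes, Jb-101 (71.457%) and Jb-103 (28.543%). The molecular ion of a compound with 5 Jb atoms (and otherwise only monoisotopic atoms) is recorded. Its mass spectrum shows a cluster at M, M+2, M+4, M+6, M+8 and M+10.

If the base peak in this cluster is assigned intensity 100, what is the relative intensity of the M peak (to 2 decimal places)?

50.07

(0.71457 + 0.28543)^5 gives M 0.1863, M+2 0.3721, M+4 0.2973, M+6 0.1187, M+8 0.0237, M+10 0.0019; the largest is M+2.
P(M+2) = C(5,1) × 0.71457^4 × 0.28543^1 = 5 × 0.26072286 × 0.28543 = 0.372091 (base)
P(M) = C(5,0) × 0.71457^5 × 0.28543^0 = 1 × 0.18630474 × 1.0000 = 0.186305
Relative intensity = 0.186305 / 0.372091 × 100 = 50.07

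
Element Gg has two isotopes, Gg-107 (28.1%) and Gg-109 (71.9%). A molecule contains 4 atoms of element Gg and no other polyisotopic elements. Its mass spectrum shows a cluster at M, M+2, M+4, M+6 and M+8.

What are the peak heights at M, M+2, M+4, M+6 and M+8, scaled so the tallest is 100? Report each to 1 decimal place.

1.5 : 15.3 : 58.6 : 100.0 : 64.0

The 4 Gg atoms are independent, so intensities follow the terms of (0.281 + 0.719)^4.
P(M) = 0.281^4 = 0.006235
P(M+2) = 4 × 0.281^3 × 0.719^1 = 0.063813
P(M+4) = 6 × 0.281^2 × 0.719^2 = 0.244919
P(M+6) = 4 × 0.281^1 × 0.719^3 = 0.417785
P(M+8) = 0.719^4 = 0.267249
The M+6 peak is largest (0.417785); scaling to 100 gives 1.5 : 15.3 : 58.6 : 100.0 : 64.0.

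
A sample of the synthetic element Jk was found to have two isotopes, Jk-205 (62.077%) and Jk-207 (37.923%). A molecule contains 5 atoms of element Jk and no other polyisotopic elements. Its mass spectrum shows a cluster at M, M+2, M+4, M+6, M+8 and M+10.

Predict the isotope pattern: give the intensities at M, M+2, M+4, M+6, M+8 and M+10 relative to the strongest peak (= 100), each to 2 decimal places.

The 5 Jk atoms are independent, so intensities follow the terms of (0.62077 + 0.37923)^5.
P(M) = 0.62077^5 = 0.092184
P(M+2) = 5 × 0.62077^4 × 0.37923^1 = 0.281576
P(M+4) = 10 × 0.62077^3 × 0.37923^2 = 0.344031
P(M+6) = 10 × 0.62077^2 × 0.37923^3 = 0.210169
P(M+8) = 5 × 0.62077^1 × 0.37923^4 = 0.064197
P(M+10) = 0.37923^5 = 0.007844
The M+4 peak is largest (0.344031); scaling to 100 gives 26.80 : 81.85 : 100.00 : 61.09 : 18.66 : 2.28.

26.80 : 81.85 : 100.00 : 61.09 : 18.66 : 2.28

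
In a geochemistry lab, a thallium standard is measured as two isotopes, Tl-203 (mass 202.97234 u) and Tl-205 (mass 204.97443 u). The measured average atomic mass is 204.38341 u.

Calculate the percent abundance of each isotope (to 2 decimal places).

Writing the weighted mean with unknown fraction x of Tl-203:
202.97234·x + 204.97443·(1 − x) = 204.38341
(202.97234 − 204.97443)·x = 204.38341 − 204.97443
x = -0.59102 / -2.00209 = 0.29520 → 29.52% Tl-203, 70.48% Tl-205.

Tl-203: 29.52%, Tl-205: 70.48%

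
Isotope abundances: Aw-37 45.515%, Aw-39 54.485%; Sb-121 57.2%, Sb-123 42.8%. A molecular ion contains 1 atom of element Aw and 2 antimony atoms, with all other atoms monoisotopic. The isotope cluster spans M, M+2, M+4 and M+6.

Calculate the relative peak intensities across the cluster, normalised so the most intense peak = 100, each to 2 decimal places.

37.13 : 100.00 : 87.29 : 24.88

Element Aw pattern (n=1): 0.45515 : 0.54485
Antimony pattern (n=2): 0.327184 : 0.489632 : 0.183184
Convolve the two distributions (both contribute in 2-u steps):
  M: 0.45515×0.327184 = 0.148918
  M+2: 0.45515×0.489632 + 0.54485×0.327184 = 0.401122
  M+4: 0.45515×0.183184 + 0.54485×0.489632 = 0.350152
  M+6: 0.54485×0.183184 = 0.099808
Scale to base peak (0.401122) = 100: 37.13 : 100.00 : 87.29 : 24.88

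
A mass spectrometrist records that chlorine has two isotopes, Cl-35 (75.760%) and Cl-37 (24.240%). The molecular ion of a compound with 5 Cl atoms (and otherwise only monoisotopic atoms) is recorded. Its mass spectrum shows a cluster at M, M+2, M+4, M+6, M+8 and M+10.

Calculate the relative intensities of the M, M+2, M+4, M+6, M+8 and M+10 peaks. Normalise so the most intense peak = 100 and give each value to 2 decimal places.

62.51 : 100.00 : 63.99 : 20.47 : 3.28 : 0.21

The 5 Cl atoms are independent, so intensities follow the terms of (0.75760 + 0.24240)^5.
P(M) = 0.75760^5 = 0.249574
P(M+2) = 5 × 0.75760^4 × 0.24240^1 = 0.399266
P(M+4) = 10 × 0.75760^3 × 0.24240^2 = 0.255497
P(M+6) = 10 × 0.75760^2 × 0.24240^3 = 0.081748
P(M+8) = 5 × 0.75760^1 × 0.24240^4 = 0.013078
P(M+10) = 0.24240^5 = 0.000837
The M+2 peak is largest (0.399266); scaling to 100 gives 62.51 : 100.00 : 63.99 : 20.47 : 3.28 : 0.21.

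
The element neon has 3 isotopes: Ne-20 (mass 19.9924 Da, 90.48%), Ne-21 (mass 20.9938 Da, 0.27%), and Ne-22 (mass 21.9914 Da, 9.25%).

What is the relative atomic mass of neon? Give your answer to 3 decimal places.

20.180 Da

Average mass = Σ (abundance × isotope mass) = 0.9048 × 19.9924 + 0.0027 × 20.9938 + 0.0925 × 21.9914
= 18.08912 + 0.05668 + 2.03420 = 20.18000 Da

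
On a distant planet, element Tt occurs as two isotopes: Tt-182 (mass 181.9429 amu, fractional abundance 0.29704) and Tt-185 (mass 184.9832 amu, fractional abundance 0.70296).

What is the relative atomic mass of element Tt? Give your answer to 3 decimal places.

184.080 amu

The abundance-weighted mean is 0.29704 × 181.9429 + 0.70296 × 184.9832
= 54.04432 + 130.03579 = 184.08011 amu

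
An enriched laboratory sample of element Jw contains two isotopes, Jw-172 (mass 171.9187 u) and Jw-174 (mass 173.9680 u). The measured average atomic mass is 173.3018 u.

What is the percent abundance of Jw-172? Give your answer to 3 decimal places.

With x = fraction of Jw-172 (so Jw-174 is 1 − x):
171.9187·x + 173.9680·(1 − x) = 173.3018
(171.9187 − 173.9680)·x = 173.3018 − 173.9680
x = -0.6662 / -2.0493 = 0.32509 → 32.509% Jw-172, 67.491% Jw-174.

32.509%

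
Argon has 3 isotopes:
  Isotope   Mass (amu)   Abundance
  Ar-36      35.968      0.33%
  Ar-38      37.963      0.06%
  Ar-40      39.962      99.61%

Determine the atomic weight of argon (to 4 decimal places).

39.9476 amu

Ar = Σ fᵢ·mᵢ = 0.0033 × 35.968 + 0.0006 × 37.963 + 0.9961 × 39.962
= 0.11869 + 0.02278 + 39.80615 = 39.94762 amu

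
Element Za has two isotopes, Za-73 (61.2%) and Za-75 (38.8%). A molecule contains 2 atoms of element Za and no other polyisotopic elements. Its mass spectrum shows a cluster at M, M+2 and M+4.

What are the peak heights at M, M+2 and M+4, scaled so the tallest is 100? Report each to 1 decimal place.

78.9 : 100.0 : 31.7

The 2 Za atoms are independent, so intensities follow the terms of (0.612 + 0.388)^2.
P(M) = 0.612^2 = 0.374544
P(M+2) = 2 × 0.612^1 × 0.388^1 = 0.474912
P(M+4) = 0.388^2 = 0.150544
The M+2 peak is largest (0.474912); scaling to 100 gives 78.9 : 100.0 : 31.7.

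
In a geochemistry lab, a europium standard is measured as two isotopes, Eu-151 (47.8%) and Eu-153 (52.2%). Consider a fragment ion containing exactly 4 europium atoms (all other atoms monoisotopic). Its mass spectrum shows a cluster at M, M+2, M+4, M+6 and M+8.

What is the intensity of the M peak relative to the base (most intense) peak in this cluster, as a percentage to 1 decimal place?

14.0%

(0.478 + 0.522)^4 gives M 0.0522, M+2 0.2280, M+4 0.3735, M+6 0.2720, M+8 0.0742; the largest is M+4.
P(M+4) = C(4,2) × 0.478^2 × 0.522^2 = 6 × 0.228484 × 0.272484 = 0.373549 (base)
P(M) = C(4,0) × 0.478^4 × 0.522^0 = 1 × 0.05220494 × 1.0000 = 0.052205
Relative intensity = 0.052205 / 0.373549 × 100 = 14.0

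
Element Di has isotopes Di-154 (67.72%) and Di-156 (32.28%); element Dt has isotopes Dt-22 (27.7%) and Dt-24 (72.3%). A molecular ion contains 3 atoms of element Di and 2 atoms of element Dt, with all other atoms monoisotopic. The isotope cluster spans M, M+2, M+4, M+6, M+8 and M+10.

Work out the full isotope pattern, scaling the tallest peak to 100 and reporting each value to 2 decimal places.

6.68 : 44.46 : 100.00 : 89.64 : 34.82 : 4.93

Element Di pattern (n=3): 0.31056381 : 0.44410809 : 0.21169239 : 0.03363571
Element Dt pattern (n=2): 0.076729 : 0.400542 : 0.522729
Convolve the two distributions (both contribute in 2-u steps):
  M: 0.31056381×0.076729 = 0.023829
  M+2: 0.31056381×0.400542 + 0.44410809×0.076729 = 0.158470
  M+4: 0.31056381×0.522729 + 0.44410809×0.400542 + 0.21169239×0.076729 = 0.356468
  M+6: 0.44410809×0.522729 + 0.21169239×0.400542 + 0.03363571×0.076729 = 0.319521
  M+8: 0.21169239×0.522729 + 0.03363571×0.400542 = 0.124130
  M+10: 0.03363571×0.522729 = 0.017582
Scale to base peak (0.356468) = 100: 6.68 : 44.46 : 100.00 : 89.64 : 34.82 : 4.93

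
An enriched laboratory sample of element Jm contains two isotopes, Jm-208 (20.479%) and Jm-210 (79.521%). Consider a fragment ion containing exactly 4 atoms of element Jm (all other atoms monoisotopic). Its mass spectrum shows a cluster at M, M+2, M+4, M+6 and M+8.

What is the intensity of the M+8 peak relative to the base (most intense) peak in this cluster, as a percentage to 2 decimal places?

Binomial terms of (0.20479 + 0.79521)^4: M 0.0018, M+2 0.0273, M+4 0.1591, M+6 0.4119, M+8 0.3999 → M+6 is the base peak.
P(M+6) = C(4,3) × 0.20479^1 × 0.79521^3 = 4 × 0.20479 × 0.50285816 = 0.411921 (base)
P(M+8) = C(4,4) × 0.20479^0 × 0.79521^4 = 1 × 1.0000 × 0.39987783 = 0.399878
Relative intensity = 0.399878 / 0.411921 × 100 = 97.08

97.08%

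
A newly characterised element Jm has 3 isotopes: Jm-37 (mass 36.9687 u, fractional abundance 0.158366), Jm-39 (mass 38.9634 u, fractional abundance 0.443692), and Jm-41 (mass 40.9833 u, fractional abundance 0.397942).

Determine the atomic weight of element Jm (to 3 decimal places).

The abundance-weighted mean is 0.158366 × 36.9687 + 0.443692 × 38.9634 + 0.397942 × 40.9833
= 5.85459 + 17.28775 + 16.30898 = 39.45132 u

39.451 u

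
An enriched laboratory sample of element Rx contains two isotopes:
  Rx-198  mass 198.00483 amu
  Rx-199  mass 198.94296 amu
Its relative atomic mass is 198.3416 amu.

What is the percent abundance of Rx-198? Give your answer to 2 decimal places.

64.10%

Let x be the fractional abundance of Rx-198; then Rx-199 has abundance 1 − x.
198.00483·x + 198.94296·(1 − x) = 198.3416
(198.00483 − 198.94296)·x = 198.3416 − 198.94296
x = -0.60136 / -0.93813 = 0.64102 → 64.10% Rx-198, 35.90% Rx-199.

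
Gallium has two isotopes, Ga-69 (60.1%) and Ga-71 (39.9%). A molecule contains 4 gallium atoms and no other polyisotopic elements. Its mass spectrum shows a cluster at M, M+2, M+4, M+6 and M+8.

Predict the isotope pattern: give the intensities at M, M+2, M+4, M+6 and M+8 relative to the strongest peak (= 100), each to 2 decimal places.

37.66 : 100.00 : 99.58 : 44.08 : 7.32

Expanding (0.601 + 0.399)^4:
P(M) = 0.601^4 = 0.130466
P(M+2) = 4 × 0.601^3 × 0.399^1 = 0.346463
P(M+4) = 6 × 0.601^2 × 0.399^2 = 0.345021
P(M+6) = 4 × 0.601^1 × 0.399^3 = 0.152705
P(M+8) = 0.399^4 = 0.025345
The M+2 peak is largest (0.346463); scaling to 100 gives 37.66 : 100.00 : 99.58 : 44.08 : 7.32.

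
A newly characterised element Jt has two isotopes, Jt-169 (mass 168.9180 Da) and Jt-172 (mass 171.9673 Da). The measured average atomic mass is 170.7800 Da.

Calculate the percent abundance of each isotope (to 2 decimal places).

Writing the weighted mean with unknown fraction x of Jt-169:
168.9180·x + 171.9673·(1 − x) = 170.7800
(168.9180 − 171.9673)·x = 170.7800 − 171.9673
x = -1.1873 / -3.0493 = 0.38937 → 38.94% Jt-169, 61.06% Jt-172.

Jt-169: 38.94%, Jt-172: 61.06%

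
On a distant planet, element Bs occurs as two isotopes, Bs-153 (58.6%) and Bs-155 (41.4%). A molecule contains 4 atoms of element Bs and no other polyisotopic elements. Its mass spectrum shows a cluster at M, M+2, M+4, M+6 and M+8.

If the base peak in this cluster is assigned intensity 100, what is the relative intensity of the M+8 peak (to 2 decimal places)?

(0.586 + 0.414)^4 gives M 0.1179, M+2 0.3332, M+4 0.3531, M+6 0.1663, M+8 0.0294; the largest is M+4.
P(M+4) = C(4,2) × 0.586^2 × 0.414^2 = 6 × 0.343396 × 0.171396 = 0.353140 (base)
P(M+8) = C(4,4) × 0.586^0 × 0.414^4 = 1 × 1.0000 × 0.02937659 = 0.029377
Relative intensity = 0.029377 / 0.353140 × 100 = 8.32

8.32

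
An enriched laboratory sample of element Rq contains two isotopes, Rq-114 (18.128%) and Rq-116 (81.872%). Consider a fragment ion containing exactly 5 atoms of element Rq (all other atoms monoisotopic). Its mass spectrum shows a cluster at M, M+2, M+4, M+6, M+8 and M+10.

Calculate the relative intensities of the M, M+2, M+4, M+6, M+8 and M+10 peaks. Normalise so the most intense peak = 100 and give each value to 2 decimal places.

0.05 : 1.09 : 9.81 : 44.28 : 100.00 : 90.33

Expanding (0.18128 + 0.81872)^5:
P(M) = 0.18128^5 = 0.000196
P(M+2) = 5 × 0.18128^4 × 0.81872^1 = 0.004421
P(M+4) = 10 × 0.18128^3 × 0.81872^2 = 0.039932
P(M+6) = 10 × 0.18128^2 × 0.81872^3 = 0.180346
P(M+8) = 5 × 0.18128^1 × 0.81872^4 = 0.407250
P(M+10) = 0.81872^5 = 0.367855
The M+8 peak is largest (0.407250); scaling to 100 gives 0.05 : 1.09 : 9.81 : 44.28 : 100.00 : 90.33.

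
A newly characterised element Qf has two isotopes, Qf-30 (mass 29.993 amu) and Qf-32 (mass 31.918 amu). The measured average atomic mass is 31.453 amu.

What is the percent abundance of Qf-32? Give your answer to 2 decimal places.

Writing the weighted mean with unknown fraction x of Qf-30:
29.993·x + 31.918·(1 − x) = 31.453
(29.993 − 31.918)·x = 31.453 − 31.918
x = -0.465 / -1.925 = 0.24156 → 24.16% Qf-30, 75.84% Qf-32.

75.84%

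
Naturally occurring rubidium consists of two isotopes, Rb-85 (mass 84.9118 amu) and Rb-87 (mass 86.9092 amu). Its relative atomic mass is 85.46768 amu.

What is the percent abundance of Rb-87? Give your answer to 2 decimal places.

27.83%

Writing the weighted mean with unknown fraction x of Rb-85:
84.9118·x + 86.9092·(1 − x) = 85.46768
(84.9118 − 86.9092)·x = 85.46768 − 86.9092
x = -1.44152 / -1.9974 = 0.72170 → 72.17% Rb-85, 27.83% Rb-87.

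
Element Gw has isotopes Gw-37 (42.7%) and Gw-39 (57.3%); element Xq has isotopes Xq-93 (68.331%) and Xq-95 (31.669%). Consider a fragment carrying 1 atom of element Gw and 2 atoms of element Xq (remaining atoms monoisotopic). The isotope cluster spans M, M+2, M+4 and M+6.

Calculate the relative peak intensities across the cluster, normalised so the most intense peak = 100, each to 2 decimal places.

44.08 : 100.00 : 64.29 : 12.70

Element Gw pattern (n=1): 0.4270 : 0.5730
Element Xq pattern (n=2): 0.46691256 : 0.43279489 : 0.10029256
Convolve the two distributions (both contribute in 2-u steps):
  M: 0.4270×0.46691256 = 0.199372
  M+2: 0.4270×0.43279489 + 0.5730×0.46691256 = 0.452344
  M+4: 0.4270×0.10029256 + 0.5730×0.43279489 = 0.290816
  M+6: 0.5730×0.10029256 = 0.057468
Scale to base peak (0.452344) = 100: 44.08 : 100.00 : 64.29 : 12.70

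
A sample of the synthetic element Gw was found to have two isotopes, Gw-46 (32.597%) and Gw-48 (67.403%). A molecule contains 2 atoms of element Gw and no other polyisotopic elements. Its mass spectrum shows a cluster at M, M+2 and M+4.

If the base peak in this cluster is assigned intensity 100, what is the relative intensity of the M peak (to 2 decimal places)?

(0.32597 + 0.67403)^2 gives M 0.1063, M+2 0.4394, M+4 0.4543; the largest is M+4.
P(M+4) = C(2,2) × 0.32597^0 × 0.67403^2 = 1 × 1.0000 × 0.45431644 = 0.454316 (base)
P(M) = C(2,0) × 0.32597^2 × 0.67403^0 = 1 × 0.10625644 × 1.0000 = 0.106256
Relative intensity = 0.106256 / 0.454316 × 100 = 23.39

23.39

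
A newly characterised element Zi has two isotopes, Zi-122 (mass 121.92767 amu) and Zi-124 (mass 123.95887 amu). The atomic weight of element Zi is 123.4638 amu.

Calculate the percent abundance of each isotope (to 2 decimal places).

Zi-122: 24.37%, Zi-124: 75.63%

With x = fraction of Zi-122 (so Zi-124 is 1 − x):
121.92767·x + 123.95887·(1 − x) = 123.4638
(121.92767 − 123.95887)·x = 123.4638 − 123.95887
x = -0.49507 / -2.03120 = 0.24373 → 24.37% Zi-122, 75.63% Zi-124.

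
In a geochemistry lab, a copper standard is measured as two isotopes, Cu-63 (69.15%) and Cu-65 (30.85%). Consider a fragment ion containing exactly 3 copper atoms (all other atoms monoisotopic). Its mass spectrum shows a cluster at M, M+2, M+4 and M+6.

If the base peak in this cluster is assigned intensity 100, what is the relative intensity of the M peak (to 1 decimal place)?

(0.6915 + 0.3085)^3 gives M 0.3307, M+2 0.4425, M+4 0.1974, M+6 0.0294; the largest is M+2.
P(M+2) = C(3,1) × 0.6915^2 × 0.3085^1 = 3 × 0.47817225 × 0.3085 = 0.442548 (base)
P(M) = C(3,0) × 0.6915^3 × 0.3085^0 = 1 × 0.33065611 × 1.0000 = 0.330656
Relative intensity = 0.330656 / 0.442548 × 100 = 74.7

74.7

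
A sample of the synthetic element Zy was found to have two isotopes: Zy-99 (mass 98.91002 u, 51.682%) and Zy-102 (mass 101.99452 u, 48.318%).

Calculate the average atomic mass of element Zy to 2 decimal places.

100.40 u

Weight each isotope mass by its fractional abundance: 0.51682 × 98.91002 + 0.48318 × 101.99452
= 51.118677 + 49.281712 = 100.400389 u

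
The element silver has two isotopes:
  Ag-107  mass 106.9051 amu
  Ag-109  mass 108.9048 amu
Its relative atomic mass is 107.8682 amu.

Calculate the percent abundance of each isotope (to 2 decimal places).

Ag-107: 51.84%, Ag-109: 48.16%

Writing the weighted mean with unknown fraction x of Ag-107:
106.9051·x + 108.9048·(1 − x) = 107.8682
(106.9051 − 108.9048)·x = 107.8682 − 108.9048
x = -1.0366 / -1.9997 = 0.51838 → 51.84% Ag-107, 48.16% Ag-109.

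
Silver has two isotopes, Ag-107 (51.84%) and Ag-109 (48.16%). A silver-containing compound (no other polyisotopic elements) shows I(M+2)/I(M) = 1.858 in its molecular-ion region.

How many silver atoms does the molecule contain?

2

With n Ag atoms, P(M+2)/P(M) = C(n,1)·p^(n−1)q / p^n = n·q/p = n · 0.4816/0.5184.
n = 1.858 × 0.5184/0.4816 = 2.00 ≈ 2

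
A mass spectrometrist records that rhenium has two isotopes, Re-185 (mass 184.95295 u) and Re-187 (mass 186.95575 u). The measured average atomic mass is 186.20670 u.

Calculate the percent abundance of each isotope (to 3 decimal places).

Re-185: 37.400%, Re-187: 62.600%

With x = fraction of Re-185 (so Re-187 is 1 − x):
184.95295·x + 186.95575·(1 − x) = 186.20670
(184.95295 − 186.95575)·x = 186.20670 − 186.95575
x = -0.74905 / -2.00280 = 0.37400 → 37.400% Re-185, 62.600% Re-187.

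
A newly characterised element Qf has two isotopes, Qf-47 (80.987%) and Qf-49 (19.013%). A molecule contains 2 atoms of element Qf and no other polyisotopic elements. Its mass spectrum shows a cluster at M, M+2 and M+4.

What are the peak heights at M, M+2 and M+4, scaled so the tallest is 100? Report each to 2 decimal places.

Expanding (0.80987 + 0.19013)^2:
P(M) = 0.80987^2 = 0.655889
P(M+2) = 2 × 0.80987^1 × 0.19013^1 = 0.307961
P(M+4) = 0.19013^2 = 0.036149
The M peak is largest (0.655889); scaling to 100 gives 100.00 : 46.95 : 5.51.

100.00 : 46.95 : 5.51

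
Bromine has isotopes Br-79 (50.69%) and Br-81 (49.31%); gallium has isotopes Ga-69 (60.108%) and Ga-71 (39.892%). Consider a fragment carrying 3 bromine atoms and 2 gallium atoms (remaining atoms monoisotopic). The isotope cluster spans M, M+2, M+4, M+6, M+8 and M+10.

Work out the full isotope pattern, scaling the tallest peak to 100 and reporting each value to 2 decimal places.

Bromine pattern (n=3): 0.13024674 : 0.3801026 : 0.36975457 : 0.11989609
Gallium pattern (n=2): 0.36129717 : 0.47956567 : 0.15913717
Convolve the two distributions (both contribute in 2-u steps):
  M: 0.13024674×0.36129717 = 0.047058
  M+2: 0.13024674×0.47956567 + 0.3801026×0.36129717 = 0.199792
  M+4: 0.13024674×0.15913717 + 0.3801026×0.47956567 + 0.36975457×0.36129717 = 0.336603
  M+6: 0.3801026×0.15913717 + 0.36975457×0.47956567 + 0.11989609×0.36129717 = 0.281128
  M+8: 0.36975457×0.15913717 + 0.11989609×0.47956567 = 0.116340
  M+10: 0.11989609×0.15913717 = 0.019080
Scale to base peak (0.336603) = 100: 13.98 : 59.36 : 100.00 : 83.52 : 34.56 : 5.67

13.98 : 59.36 : 100.00 : 83.52 : 34.56 : 5.67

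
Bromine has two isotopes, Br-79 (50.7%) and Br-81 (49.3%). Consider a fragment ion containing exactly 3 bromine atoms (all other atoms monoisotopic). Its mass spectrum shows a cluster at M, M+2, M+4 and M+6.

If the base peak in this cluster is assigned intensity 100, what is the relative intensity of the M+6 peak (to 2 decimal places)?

Term probabilities: M 0.1303, M+2 0.3802, M+4 0.3697, M+6 0.1198. Base peak = M+2.
P(M+2) = C(3,1) × 0.507^2 × 0.493^1 = 3 × 0.257049 × 0.4930 = 0.380175 (base)
P(M+6) = C(3,3) × 0.507^0 × 0.493^3 = 1 × 1.0000 × 0.11982316 = 0.119823
Relative intensity = 0.119823 / 0.380175 × 100 = 31.52

31.52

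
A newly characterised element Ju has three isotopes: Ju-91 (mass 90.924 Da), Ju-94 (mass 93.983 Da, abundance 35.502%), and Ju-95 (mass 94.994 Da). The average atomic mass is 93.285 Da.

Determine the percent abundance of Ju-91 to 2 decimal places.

Let x and y be the fractions of Ju-91 and Ju-95. Then x + y = 1 − 0.35502 = 0.64498 and 90.924x + 94.994y = 93.285 − 0.35502×93.983 = 59.91915534.
Substituting: 90.924x + 94.994(0.64498 − x) = 59.91915534
(90.924 − 94.994)x = -1.35007478  ⇒  x = 0.33171, y = 0.31327
Ju-91: 33.17%, Ju-95: 31.33%.

33.17%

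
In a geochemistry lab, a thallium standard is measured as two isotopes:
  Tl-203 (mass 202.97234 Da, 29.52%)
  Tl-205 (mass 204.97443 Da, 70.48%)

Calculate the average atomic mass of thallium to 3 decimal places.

Average mass = Σ (abundance × isotope mass) = 0.2952 × 202.97234 + 0.7048 × 204.97443
= 59.917435 + 144.465978 = 204.383413 Da

204.383 Da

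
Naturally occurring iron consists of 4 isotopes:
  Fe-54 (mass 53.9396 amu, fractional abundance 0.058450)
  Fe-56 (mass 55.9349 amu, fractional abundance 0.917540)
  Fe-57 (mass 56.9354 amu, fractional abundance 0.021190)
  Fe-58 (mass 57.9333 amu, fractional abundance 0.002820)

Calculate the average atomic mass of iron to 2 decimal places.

Average mass = Σ (abundance × isotope mass) = 0.058450 × 53.9396 + 0.917540 × 55.9349 + 0.021190 × 56.9354 + 0.002820 × 57.9333
= 3.15277 + 51.32251 + 1.20646 + 0.16337 = 55.84511 amu

55.85 amu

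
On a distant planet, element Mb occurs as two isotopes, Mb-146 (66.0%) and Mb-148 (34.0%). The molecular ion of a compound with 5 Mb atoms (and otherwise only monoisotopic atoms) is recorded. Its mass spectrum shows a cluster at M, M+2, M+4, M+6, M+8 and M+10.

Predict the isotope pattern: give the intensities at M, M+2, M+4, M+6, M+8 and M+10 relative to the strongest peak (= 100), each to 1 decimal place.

The 5 Mb atoms are independent, so intensities follow the terms of (0.660 + 0.340)^5.
P(M) = 0.660^5 = 0.125233
P(M+2) = 5 × 0.660^4 × 0.340^1 = 0.322571
P(M+4) = 10 × 0.660^3 × 0.340^2 = 0.332345
P(M+6) = 10 × 0.660^2 × 0.340^3 = 0.171208
P(M+8) = 5 × 0.660^1 × 0.340^4 = 0.044099
P(M+10) = 0.340^5 = 0.004544
The M+4 peak is largest (0.332345); scaling to 100 gives 37.7 : 97.1 : 100.0 : 51.5 : 13.3 : 1.4.

37.7 : 97.1 : 100.0 : 51.5 : 13.3 : 1.4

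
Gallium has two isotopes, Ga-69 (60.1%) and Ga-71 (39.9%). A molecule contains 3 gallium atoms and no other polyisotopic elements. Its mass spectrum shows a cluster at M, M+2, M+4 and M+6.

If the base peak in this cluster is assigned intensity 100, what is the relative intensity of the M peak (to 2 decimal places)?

Binomial terms of (0.601 + 0.399)^3: M 0.2171, M+2 0.4324, M+4 0.2870, M+6 0.0635 → M+2 is the base peak.
P(M+2) = C(3,1) × 0.601^2 × 0.399^1 = 3 × 0.361201 × 0.3990 = 0.432358 (base)
P(M) = C(3,0) × 0.601^3 × 0.399^0 = 1 × 0.2170818 × 1.0000 = 0.217082
Relative intensity = 0.217082 / 0.432358 × 100 = 50.21

50.21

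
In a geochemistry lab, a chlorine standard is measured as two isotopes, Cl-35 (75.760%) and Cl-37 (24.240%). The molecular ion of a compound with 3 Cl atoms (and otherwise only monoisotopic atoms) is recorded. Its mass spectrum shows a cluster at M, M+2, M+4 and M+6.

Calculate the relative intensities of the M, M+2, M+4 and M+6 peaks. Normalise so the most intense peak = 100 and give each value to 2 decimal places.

Each Cl atom is independently Cl-35 (p = 0.75760) or Cl-37 (q = 0.24240); the cluster is the binomial expansion (p + q)^3.
P(M) = 0.75760^3 = 0.434830
P(M+2) = 3 × 0.75760^2 × 0.24240^1 = 0.417382
P(M+4) = 3 × 0.75760^1 × 0.24240^2 = 0.133545
P(M+6) = 0.24240^3 = 0.014243
The M peak is largest (0.434830); scaling to 100 gives 100.00 : 95.99 : 30.71 : 3.28.

100.00 : 95.99 : 30.71 : 3.28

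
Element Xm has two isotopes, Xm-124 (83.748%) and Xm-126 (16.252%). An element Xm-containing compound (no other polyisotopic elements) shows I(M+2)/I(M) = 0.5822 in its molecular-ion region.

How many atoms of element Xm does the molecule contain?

For n independent Xm atoms, I(M+2)/I(M) = n · (abundance Xm-126) / (abundance Xm-124) = n · 0.16252/0.83748.
n = 0.5822 × 0.83748/0.16252 = 3.00 ≈ 3

3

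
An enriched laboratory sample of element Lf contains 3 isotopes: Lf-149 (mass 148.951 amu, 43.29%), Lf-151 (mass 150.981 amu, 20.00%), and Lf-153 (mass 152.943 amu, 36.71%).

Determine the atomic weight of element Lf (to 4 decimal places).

Average mass = Σ (abundance × isotope mass) = 0.4329 × 148.951 + 0.2000 × 150.981 + 0.3671 × 152.943
= 64.48089 + 30.19620 + 56.14538 = 150.82247 amu

150.8225 amu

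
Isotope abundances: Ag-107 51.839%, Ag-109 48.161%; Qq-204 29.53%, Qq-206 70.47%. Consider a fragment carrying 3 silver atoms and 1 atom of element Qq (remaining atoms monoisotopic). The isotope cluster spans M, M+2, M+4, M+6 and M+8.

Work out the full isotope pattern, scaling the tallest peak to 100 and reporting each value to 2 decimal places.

10.82 : 55.99 : 100.00 : 75.55 : 20.71

Silver pattern (n=3): 0.13930601 : 0.38826655 : 0.36071887 : 0.11170857
Element Qq pattern (n=1): 0.2953 : 0.7047
Convolve the two distributions (both contribute in 2-u steps):
  M: 0.13930601×0.2953 = 0.041137
  M+2: 0.13930601×0.7047 + 0.38826655×0.2953 = 0.212824
  M+4: 0.38826655×0.7047 + 0.36071887×0.2953 = 0.380132
  M+6: 0.36071887×0.7047 + 0.11170857×0.2953 = 0.287186
  M+8: 0.11170857×0.7047 = 0.078721
Scale to base peak (0.380132) = 100: 10.82 : 55.99 : 100.00 : 75.55 : 20.71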